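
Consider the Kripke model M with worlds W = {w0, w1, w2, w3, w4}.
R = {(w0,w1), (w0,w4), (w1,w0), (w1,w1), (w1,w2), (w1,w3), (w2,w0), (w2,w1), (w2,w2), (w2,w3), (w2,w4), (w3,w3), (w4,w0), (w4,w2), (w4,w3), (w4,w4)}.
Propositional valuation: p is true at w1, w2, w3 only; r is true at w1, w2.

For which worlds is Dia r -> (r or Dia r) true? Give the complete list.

Let φ = Dia r -> (r or Dia r). Evaluate φ at each world:
  w0 (successors {w1, w4}): φ is true.
  w1 (successors {w0, w1, w2, w3}): φ is true.
  w2 (successors {w0, w1, w2, w3, w4}): φ is true.
  w3 (successors {w3}): φ is true.
  w4 (successors {w0, w2, w3, w4}): φ is true.
For instance, at w3:
  At w3: Dia r is false, r or Dia r is false, so Dia r -> (r or Dia r) is true.
    At w3: Dia r requires r at some successor in {w3}.
      At w3: r is false.
    So Dia r is false at w3.
    At w3: r is false, Dia r is false, so r or Dia r is false.
      At w3: Dia r requires r at some successor in {w3}.
        At w3: r is false.
      So Dia r is false at w3.
Satisfying worlds: {w0, w1, w2, w3, w4}

w0, w1, w2, w3, w4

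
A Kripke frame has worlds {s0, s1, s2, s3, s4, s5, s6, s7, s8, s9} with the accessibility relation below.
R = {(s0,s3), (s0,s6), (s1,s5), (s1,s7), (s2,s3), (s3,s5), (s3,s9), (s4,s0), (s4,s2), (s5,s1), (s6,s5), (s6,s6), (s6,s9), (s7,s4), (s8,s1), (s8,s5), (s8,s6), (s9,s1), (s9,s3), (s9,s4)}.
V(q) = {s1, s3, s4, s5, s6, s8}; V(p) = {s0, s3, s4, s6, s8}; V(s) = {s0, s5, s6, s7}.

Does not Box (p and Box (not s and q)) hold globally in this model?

Let φ = not Box (p and Box (not s and q)). Evaluate φ at each world:
  s0 (successors {s3, s6}): φ is true.
  s1 (successors {s5, s7}): φ is true.
  s2 (successors {s3}): φ is true.
  s3 (successors {s5, s9}): φ is true.
  s4 (successors {s0, s2}): φ is true.
  s5 (successors {s1}): φ is true.
  s6 (successors {s5, s6, s9}): φ is true.
  s7 (successors {s4}): φ is true.
  s8 (successors {s1, s5, s6}): φ is true.
  s9 (successors {s1, s3, s4}): φ is true.
For instance, at s1:
  At s1: Box (p and Box (not s and q)) is false, so not Box (p and Box (not s and q)) is true.
    At s1: Box (p and Box (not s and q)) requires p and Box (not s and q) at every successor {s5, s7}.
      p and Box (not s and q) fails at s5, so Box (p and Box (not s and q)) is false at s1.

Yes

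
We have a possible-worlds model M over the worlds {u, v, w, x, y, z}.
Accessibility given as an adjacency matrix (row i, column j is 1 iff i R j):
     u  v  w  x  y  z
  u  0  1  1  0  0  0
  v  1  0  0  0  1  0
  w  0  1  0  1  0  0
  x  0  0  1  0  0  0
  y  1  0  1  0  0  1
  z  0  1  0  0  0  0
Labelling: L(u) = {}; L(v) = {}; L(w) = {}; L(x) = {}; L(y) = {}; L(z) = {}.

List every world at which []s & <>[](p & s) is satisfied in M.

none

Recall that []ψ holds at a world iff ψ holds at every accessible world, and <>ψ holds iff ψ holds at some accessible world.
Let φ = []s & <>[](p & s). Evaluate φ at each world:
  u (successors {v, w}): φ is false.
  v (successors {u, y}): φ is false.
  w (successors {v, x}): φ is false.
  x (successors {w}): φ is false.
  y (successors {u, w, z}): φ is false.
  z (successors {v}): φ is false.
For instance, at w:
  At w: []s is false, <>[](p & s) is false, so []s & <>[](p & s) is false.
    At w: []s requires s at every successor {v, x}.
      s fails at v, so []s is false at w.
    At w: <>[](p & s) requires [](p & s) at some successor in {v, x}.
      At v: [](p & s) is false.
      At x: [](p & s) is false.
    So <>[](p & s) is false at w.
Satisfying worlds: none.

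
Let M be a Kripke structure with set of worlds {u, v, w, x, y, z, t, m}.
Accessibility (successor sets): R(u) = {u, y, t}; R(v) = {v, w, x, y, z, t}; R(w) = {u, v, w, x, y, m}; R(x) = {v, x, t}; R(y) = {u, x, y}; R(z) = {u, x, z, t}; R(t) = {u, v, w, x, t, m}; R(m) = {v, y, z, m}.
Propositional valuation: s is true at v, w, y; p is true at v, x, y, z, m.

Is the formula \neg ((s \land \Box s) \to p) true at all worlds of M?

No

Let φ = \neg ((s \land \Box s) \to p). Evaluate φ at each world:
  u (successors {u, y, t}): φ is false.
  v (successors {v, w, x, y, z, t}): φ is false.
  w (successors {u, v, w, x, y, m}): φ is false.
  x (successors {v, x, t}): φ is false.
  y (successors {u, x, y}): φ is false.
  z (successors {u, x, z, t}): φ is false.
  t (successors {u, v, w, x, t, m}): φ is false.
  m (successors {v, y, z, m}): φ is false.
Detail at u (counterexample):
  At u: (s \land \Box s) \to p is true, so \neg ((s \land \Box s) \to p) is false.
    At u: s \land \Box s is false, p is false, so (s \land \Box s) \to p is true.
      At u: s is false, \Box s is false, so s \land \Box s is false.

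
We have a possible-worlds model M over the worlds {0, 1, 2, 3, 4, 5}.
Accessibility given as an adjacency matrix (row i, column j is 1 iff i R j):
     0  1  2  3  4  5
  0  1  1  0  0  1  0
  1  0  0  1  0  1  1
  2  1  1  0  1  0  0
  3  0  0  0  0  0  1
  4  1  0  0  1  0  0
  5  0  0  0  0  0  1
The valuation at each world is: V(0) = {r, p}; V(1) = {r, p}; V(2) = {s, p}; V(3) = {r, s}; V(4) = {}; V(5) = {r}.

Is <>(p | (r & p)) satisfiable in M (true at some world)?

Recall that <>ψ holds at a world iff ψ holds at some accessible world.
Let φ = <>(p | (r & p)). Evaluate φ at each world:
  0 (successors {0, 1, 4}): φ is true.
  1 (successors {2, 4, 5}): φ is true.
  2 (successors {0, 1, 3}): φ is true.
  3 (successors {5}): φ is false.
  4 (successors {0, 3}): φ is true.
  5 (successors {5}): φ is false.
Detail at 0 (witness):
  At 0: <>(p | (r & p)) requires p | (r & p) at some successor in {0, 1, 4}.
    p | (r & p) holds at 0, so <>(p | (r & p)) is true at 0.

Yes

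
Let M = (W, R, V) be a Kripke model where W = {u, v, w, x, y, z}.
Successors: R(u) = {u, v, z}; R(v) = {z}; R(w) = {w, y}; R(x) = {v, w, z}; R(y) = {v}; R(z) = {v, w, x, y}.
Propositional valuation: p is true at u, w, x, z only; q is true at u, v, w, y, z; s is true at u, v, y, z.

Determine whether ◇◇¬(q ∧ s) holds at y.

No

At y: ◇◇¬(q ∧ s) requires ◇¬(q ∧ s) at some successor in {v}.
  At v: ◇¬(q ∧ s) is false.
So ◇◇¬(q ∧ s) is false at y.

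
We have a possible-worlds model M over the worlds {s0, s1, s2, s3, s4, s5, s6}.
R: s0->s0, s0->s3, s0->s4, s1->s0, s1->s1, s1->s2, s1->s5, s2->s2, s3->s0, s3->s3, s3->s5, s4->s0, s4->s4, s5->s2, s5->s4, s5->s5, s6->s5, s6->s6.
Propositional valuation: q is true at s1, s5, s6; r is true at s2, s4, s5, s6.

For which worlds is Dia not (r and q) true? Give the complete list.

Recall that Dia ψ holds at a world iff ψ holds at some accessible world.
Let φ = Dia not (r and q). Evaluate φ at each world:
  s0 (successors {s0, s3, s4}): φ is true.
  s1 (successors {s0, s1, s2, s5}): φ is true.
  s2 (successors {s2}): φ is true.
  s3 (successors {s0, s3, s5}): φ is true.
  s4 (successors {s0, s4}): φ is true.
  s5 (successors {s2, s4, s5}): φ is true.
  s6 (successors {s5, s6}): φ is false.
For instance, at s0:
  At s0: Dia not (r and q) requires not (r and q) at some successor in {s0, s3, s4}.
    not (r and q) holds at s0, so Dia not (r and q) is true at s0.
Satisfying worlds: {s0, s1, s2, s3, s4, s5}

s0, s1, s2, s3, s4, s5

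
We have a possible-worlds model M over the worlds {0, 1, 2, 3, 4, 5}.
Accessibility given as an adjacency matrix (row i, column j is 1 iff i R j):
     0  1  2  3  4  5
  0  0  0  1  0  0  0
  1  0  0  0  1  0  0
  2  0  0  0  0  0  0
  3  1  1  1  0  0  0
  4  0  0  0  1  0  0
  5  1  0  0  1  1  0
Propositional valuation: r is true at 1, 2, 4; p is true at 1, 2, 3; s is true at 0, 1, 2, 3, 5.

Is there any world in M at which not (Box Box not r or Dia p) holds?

No

Recall that Box ψ holds at a world iff ψ holds at every accessible world, and Dia ψ holds iff ψ holds at some accessible world.
Let φ = not (Box Box not r or Dia p). Evaluate φ at each world:
  0 (successors {2}): φ is false.
  1 (successors {3}): φ is false.
  2 (successors ∅): φ is false.
  3 (successors {0, 1, 2}): φ is false.
  4 (successors {3}): φ is false.
  5 (successors {0, 3, 4}): φ is false.
For instance, at 1:
  At 1: Box Box not r or Dia p is true, so not (Box Box not r or Dia p) is false.
    At 1: Box Box not r is false, Dia p is true, so Box Box not r or Dia p is true.
      At 1: Box Box not r requires Box not r at every successor {3}.
        Box not r fails at 3, so Box Box not r is false at 1.
      At 1: Dia p requires p at some successor in {3}.
        p holds at 3, so Dia p is true at 1.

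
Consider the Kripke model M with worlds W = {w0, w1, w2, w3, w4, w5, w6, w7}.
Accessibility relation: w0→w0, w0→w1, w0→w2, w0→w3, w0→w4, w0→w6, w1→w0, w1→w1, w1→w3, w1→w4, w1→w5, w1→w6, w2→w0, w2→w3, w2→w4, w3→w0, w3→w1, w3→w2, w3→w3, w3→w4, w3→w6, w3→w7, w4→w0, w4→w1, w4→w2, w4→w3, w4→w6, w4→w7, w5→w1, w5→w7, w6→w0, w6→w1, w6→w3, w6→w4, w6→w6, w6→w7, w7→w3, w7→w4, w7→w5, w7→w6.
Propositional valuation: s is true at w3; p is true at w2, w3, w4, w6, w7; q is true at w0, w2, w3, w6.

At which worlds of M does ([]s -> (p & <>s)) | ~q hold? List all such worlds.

w0, w1, w2, w3, w4, w5, w6, w7

Let φ = ([]s -> (p & <>s)) | ~q. Evaluate φ at each world:
  w0 (successors {w0, w1, w2, w3, w4, w6}): φ is true.
  w1 (successors {w0, w1, w3, w4, w5, w6}): φ is true.
  w2 (successors {w0, w3, w4}): φ is true.
  w3 (successors {w0, w1, w2, w3, w4, w6, w7}): φ is true.
  w4 (successors {w0, w1, w2, w3, w6, w7}): φ is true.
  w5 (successors {w1, w7}): φ is true.
  w6 (successors {w0, w1, w3, w4, w6, w7}): φ is true.
  w7 (successors {w3, w4, w5, w6}): φ is true.
For instance, at w4:
  At w4: []s -> (p & <>s) is true, ~q is true, so ([]s -> (p & <>s)) | ~q is true.
    At w4: []s is false, p & <>s is true, so []s -> (p & <>s) is true.
      At w4: []s requires s at every successor {w0, w1, w2, w3, w6, w7}.
        s fails at w0, so []s is false at w4.
      At w4: p is true, <>s is true, so p & <>s is true.
Satisfying worlds: {w0, w1, w2, w3, w4, w5, w6, w7}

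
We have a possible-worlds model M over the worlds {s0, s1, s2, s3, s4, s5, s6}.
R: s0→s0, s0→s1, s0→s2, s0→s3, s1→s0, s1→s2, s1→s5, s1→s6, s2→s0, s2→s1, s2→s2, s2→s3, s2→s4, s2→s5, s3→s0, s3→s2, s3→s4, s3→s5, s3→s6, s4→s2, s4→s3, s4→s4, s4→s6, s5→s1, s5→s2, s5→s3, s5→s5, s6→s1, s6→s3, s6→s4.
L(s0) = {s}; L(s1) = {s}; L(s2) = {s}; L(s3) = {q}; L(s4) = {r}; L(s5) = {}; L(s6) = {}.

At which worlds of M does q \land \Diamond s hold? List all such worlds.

s3

Recall that \Diamond ψ holds at a world iff ψ holds at some accessible world.
Let φ = q \land \Diamond s. Evaluate φ at each world:
  s0 (successors {s0, s1, s2, s3}): φ is false.
  s1 (successors {s0, s2, s5, s6}): φ is false.
  s2 (successors {s0, s1, s2, s3, s4, s5}): φ is false.
  s3 (successors {s0, s2, s4, s5, s6}): φ is true.
  s4 (successors {s2, s3, s4, s6}): φ is false.
  s5 (successors {s1, s2, s3, s5}): φ is false.
  s6 (successors {s1, s3, s4}): φ is false.
For instance, at s1:
  At s1: q is false, \Diamond s is true, so q \land \Diamond s is false.
    At s1: \Diamond s requires s at some successor in {s0, s2, s5, s6}.
      s holds at s0, so \Diamond s is true at s1.
Satisfying worlds: {s3}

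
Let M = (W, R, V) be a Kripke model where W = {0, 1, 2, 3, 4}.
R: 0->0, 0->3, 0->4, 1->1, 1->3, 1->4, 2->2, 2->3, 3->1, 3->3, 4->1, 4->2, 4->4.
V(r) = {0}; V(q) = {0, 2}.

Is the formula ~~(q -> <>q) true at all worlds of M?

Recall that <>ψ holds at a world iff ψ holds at some accessible world.
Let φ = ~~(q -> <>q). Evaluate φ at each world:
  0 (successors {0, 3, 4}): φ is true.
  1 (successors {1, 3, 4}): φ is true.
  2 (successors {2, 3}): φ is true.
  3 (successors {1, 3}): φ is true.
  4 (successors {1, 2, 4}): φ is true.
For instance, at 3:
  At 3: ~(q -> <>q) is false, so ~~(q -> <>q) is true.
    At 3: q -> <>q is true, so ~(q -> <>q) is false.
      At 3: q is false, <>q is false, so q -> <>q is true.

Yes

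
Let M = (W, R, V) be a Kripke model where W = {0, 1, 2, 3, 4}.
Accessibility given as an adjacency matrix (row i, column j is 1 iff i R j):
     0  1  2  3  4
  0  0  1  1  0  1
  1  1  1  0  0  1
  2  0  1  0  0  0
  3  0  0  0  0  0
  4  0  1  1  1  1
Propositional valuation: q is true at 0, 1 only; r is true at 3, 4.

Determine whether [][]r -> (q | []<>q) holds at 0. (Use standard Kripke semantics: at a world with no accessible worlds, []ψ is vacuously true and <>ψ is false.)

Yes

At 0: [][]r is false, q | []<>q is true, so [][]r -> (q | []<>q) is true.
  At 0: [][]r requires []r at every successor {1, 2, 4}.
    []r fails at 1, so [][]r is false at 0.
      At 1: []r requires r at every successor {0, 1, 4}.
        r fails at 0, so []r is false at 1.
  At 0: q is true, []<>q is true, so q | []<>q is true.
    At 0: []<>q requires <>q at every successor {1, 2, 4}.
      At 1: <>q is true.
      At 2: <>q is true.
      At 4: <>q is true.
    So []<>q is true at 0.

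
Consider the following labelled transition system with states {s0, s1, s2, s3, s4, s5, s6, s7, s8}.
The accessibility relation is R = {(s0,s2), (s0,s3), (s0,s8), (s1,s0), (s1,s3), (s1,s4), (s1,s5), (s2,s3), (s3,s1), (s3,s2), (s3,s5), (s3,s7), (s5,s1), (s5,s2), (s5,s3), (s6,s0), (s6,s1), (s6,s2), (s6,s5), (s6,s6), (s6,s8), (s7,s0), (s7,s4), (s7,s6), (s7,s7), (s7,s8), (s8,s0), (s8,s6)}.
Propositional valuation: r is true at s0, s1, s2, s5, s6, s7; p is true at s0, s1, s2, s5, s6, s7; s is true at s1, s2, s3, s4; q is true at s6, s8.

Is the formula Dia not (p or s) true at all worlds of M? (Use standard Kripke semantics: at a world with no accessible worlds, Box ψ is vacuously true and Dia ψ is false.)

No

Recall that Dia ψ holds at a world iff ψ holds at some accessible world.
Let φ = Dia not (p or s). Evaluate φ at each world:
  s0 (successors {s2, s3, s8}): φ is true.
  s1 (successors {s0, s3, s4, s5}): φ is false.
  s2 (successors {s3}): φ is false.
  s3 (successors {s1, s2, s5, s7}): φ is false.
  s4 (successors ∅): φ is false.
  s5 (successors {s1, s2, s3}): φ is false.
  s6 (successors {s0, s1, s2, s5, s6, s8}): φ is true.
  s7 (successors {s0, s4, s6, s7, s8}): φ is true.
  s8 (successors {s0, s6}): φ is false.
Detail at s1 (counterexample):
  At s1: Dia not (p or s) requires not (p or s) at some successor in {s0, s3, s4, s5}.
    At s0: not (p or s) is false.
    At s3: not (p or s) is false.
    At s4: not (p or s) is false.
    At s5: not (p or s) is false.
  So Dia not (p or s) is false at s1.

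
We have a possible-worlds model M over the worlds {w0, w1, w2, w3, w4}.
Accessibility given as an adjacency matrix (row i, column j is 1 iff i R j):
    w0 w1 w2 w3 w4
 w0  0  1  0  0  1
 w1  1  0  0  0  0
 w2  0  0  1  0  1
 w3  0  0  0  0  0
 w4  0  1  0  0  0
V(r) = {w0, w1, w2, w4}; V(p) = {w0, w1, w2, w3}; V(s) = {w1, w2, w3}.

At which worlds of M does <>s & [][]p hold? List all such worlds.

w0, w4

Let φ = <>s & [][]p. Evaluate φ at each world:
  w0 (successors {w1, w4}): φ is true.
  w1 (successors {w0}): φ is false.
  w2 (successors {w2, w4}): φ is false.
  w3 (successors ∅): φ is false.
  w4 (successors {w1}): φ is true.
For instance, at w2:
  At w2: <>s is true, [][]p is false, so <>s & [][]p is false.
    At w2: <>s requires s at some successor in {w2, w4}.
      s holds at w2, so <>s is true at w2.
    At w2: [][]p requires []p at every successor {w2, w4}.
      []p fails at w2, so [][]p is false at w2.
Satisfying worlds: {w0, w4}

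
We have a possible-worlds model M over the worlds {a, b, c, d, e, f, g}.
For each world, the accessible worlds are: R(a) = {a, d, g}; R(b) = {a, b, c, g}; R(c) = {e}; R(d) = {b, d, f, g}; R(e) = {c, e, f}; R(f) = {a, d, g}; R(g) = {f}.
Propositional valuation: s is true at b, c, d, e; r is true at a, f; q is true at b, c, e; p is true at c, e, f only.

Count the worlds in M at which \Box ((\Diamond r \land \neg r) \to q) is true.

3

Let φ = \Box ((\Diamond r \land \neg r) \to q). Evaluate φ at each world:
  a (successors {a, d, g}): φ is false.
  b (successors {a, b, c, g}): φ is false.
  c (successors {e}): φ is true.
  d (successors {b, d, f, g}): φ is false.
  e (successors {c, e, f}): φ is true.
  f (successors {a, d, g}): φ is false.
  g (successors {f}): φ is true.
For instance, at e:
  At e: \Box ((\Diamond r \land \neg r) \to q) requires (\Diamond r \land \neg r) \to q at every successor {c, e, f}.
      At c: \Diamond r \land \neg r is false, q is true, so (\Diamond r \land \neg r) \to q is true.
      At e: \Diamond r \land \neg r is true, q is true, so (\Diamond r \land \neg r) \to q is true.
      At f: \Diamond r \land \neg r is false, q is false, so (\Diamond r \land \neg r) \to q is true.
  So \Box ((\Diamond r \land \neg r) \to q) is true at e.
Satisfying worlds: {c, e, g}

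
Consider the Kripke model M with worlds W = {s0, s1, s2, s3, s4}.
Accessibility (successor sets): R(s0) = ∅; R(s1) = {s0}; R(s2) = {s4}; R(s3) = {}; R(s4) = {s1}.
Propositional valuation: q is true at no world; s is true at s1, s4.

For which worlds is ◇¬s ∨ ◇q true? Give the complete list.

s1

Let φ = ◇¬s ∨ ◇q. Evaluate φ at each world:
  s0 (successors ∅): φ is false.
  s1 (successors {s0}): φ is true.
  s2 (successors {s4}): φ is false.
  s3 (successors ∅): φ is false.
  s4 (successors {s1}): φ is false.
For instance, at s2:
  At s2: ◇¬s is false, ◇q is false, so ◇¬s ∨ ◇q is false.
    At s2: ◇¬s requires ¬s at some successor in {s4}.
      At s4: ¬s is false.
    So ◇¬s is false at s2.
    At s2: ◇q requires q at some successor in {s4}.
      At s4: q is false.
    So ◇q is false at s2.
Satisfying worlds: {s1}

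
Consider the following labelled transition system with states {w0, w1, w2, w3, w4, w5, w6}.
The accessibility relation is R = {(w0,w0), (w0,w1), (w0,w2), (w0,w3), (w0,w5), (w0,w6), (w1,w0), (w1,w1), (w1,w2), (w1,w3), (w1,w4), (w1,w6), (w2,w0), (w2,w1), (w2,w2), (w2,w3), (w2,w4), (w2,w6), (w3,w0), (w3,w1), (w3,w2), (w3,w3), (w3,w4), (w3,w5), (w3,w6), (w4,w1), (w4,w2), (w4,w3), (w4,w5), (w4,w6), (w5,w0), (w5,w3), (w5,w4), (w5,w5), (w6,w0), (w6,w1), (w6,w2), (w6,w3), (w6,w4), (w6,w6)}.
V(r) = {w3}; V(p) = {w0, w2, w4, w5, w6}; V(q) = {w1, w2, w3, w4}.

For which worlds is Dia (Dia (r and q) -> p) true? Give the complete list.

Recall that Dia ψ holds at a world iff ψ holds at some accessible world.
Let φ = Dia (Dia (r and q) -> p). Evaluate φ at each world:
  w0 (successors {w0, w1, w2, w3, w5, w6}): φ is true.
  w1 (successors {w0, w1, w2, w3, w4, w6}): φ is true.
  w2 (successors {w0, w1, w2, w3, w4, w6}): φ is true.
  w3 (successors {w0, w1, w2, w3, w4, w5, w6}): φ is true.
  w4 (successors {w1, w2, w3, w5, w6}): φ is true.
  w5 (successors {w0, w3, w4, w5}): φ is true.
  w6 (successors {w0, w1, w2, w3, w4, w6}): φ is true.
For instance, at w3:
  At w3: Dia (Dia (r and q) -> p) requires Dia (r and q) -> p at some successor in {w0, w1, w2, w3, w4, w5, w6}.
    Dia (r and q) -> p holds at w0, so Dia (Dia (r and q) -> p) is true at w3.
      At w0: Dia (r and q) is true, p is true, so Dia (r and q) -> p is true.
Satisfying worlds: {w0, w1, w2, w3, w4, w5, w6}

w0, w1, w2, w3, w4, w5, w6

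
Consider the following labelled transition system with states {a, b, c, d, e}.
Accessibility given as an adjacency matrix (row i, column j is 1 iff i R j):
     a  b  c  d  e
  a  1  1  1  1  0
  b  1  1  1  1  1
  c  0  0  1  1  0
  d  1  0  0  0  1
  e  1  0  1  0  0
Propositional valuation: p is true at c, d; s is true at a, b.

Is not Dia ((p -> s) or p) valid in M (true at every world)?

Let φ = not Dia ((p -> s) or p). Evaluate φ at each world:
  a (successors {a, b, c, d}): φ is false.
  b (successors {a, b, c, d, e}): φ is false.
  c (successors {c, d}): φ is false.
  d (successors {a, e}): φ is false.
  e (successors {a, c}): φ is false.
Detail at a (counterexample):
  At a: Dia ((p -> s) or p) is true, so not Dia ((p -> s) or p) is false.
    At a: Dia ((p -> s) or p) requires (p -> s) or p at some successor in {a, b, c, d}.
      (p -> s) or p holds at a, so Dia ((p -> s) or p) is true at a.

No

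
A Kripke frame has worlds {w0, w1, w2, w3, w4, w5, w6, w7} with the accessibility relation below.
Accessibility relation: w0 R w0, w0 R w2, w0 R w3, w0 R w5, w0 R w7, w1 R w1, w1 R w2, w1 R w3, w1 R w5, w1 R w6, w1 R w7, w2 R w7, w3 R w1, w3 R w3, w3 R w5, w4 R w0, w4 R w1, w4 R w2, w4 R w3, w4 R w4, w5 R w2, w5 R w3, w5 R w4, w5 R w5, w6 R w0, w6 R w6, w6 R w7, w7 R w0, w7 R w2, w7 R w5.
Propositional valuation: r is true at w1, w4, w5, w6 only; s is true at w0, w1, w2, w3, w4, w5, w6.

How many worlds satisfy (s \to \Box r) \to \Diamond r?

Let φ = (s \to \Box r) \to \Diamond r. Evaluate φ at each world:
  w0 (successors {w0, w2, w3, w5, w7}): φ is true.
  w1 (successors {w1, w2, w3, w5, w6, w7}): φ is true.
  w2 (successors {w7}): φ is true.
  w3 (successors {w1, w3, w5}): φ is true.
  w4 (successors {w0, w1, w2, w3, w4}): φ is true.
  w5 (successors {w2, w3, w4, w5}): φ is true.
  w6 (successors {w0, w6, w7}): φ is true.
  w7 (successors {w0, w2, w5}): φ is true.
For instance, at w4:
  At w4: s \to \Box r is false, \Diamond r is true, so (s \to \Box r) \to \Diamond r is true.
    At w4: s is true, \Box r is false, so s \to \Box r is false.
      At w4: \Box r requires r at every successor {w0, w1, w2, w3, w4}.
        r fails at w0, so \Box r is false at w4.
    At w4: \Diamond r requires r at some successor in {w0, w1, w2, w3, w4}.
      r holds at w1, so \Diamond r is true at w4.
Satisfying worlds: {w0, w1, w2, w3, w4, w5, w6, w7}

8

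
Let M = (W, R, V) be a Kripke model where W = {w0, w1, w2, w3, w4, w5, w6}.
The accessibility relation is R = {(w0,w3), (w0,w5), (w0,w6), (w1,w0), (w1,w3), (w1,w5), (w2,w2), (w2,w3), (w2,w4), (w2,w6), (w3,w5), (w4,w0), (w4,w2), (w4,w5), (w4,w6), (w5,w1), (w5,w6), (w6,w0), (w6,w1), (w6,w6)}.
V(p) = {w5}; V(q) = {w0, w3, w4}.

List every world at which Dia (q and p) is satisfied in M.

Let φ = Dia (q and p). Evaluate φ at each world:
  w0 (successors {w3, w5, w6}): φ is false.
  w1 (successors {w0, w3, w5}): φ is false.
  w2 (successors {w2, w3, w4, w6}): φ is false.
  w3 (successors {w5}): φ is false.
  w4 (successors {w0, w2, w5, w6}): φ is false.
  w5 (successors {w1, w6}): φ is false.
  w6 (successors {w0, w1, w6}): φ is false.
For instance, at w4:
  At w4: Dia (q and p) requires q and p at some successor in {w0, w2, w5, w6}.
    At w0: q and p is false.
    At w2: q and p is false.
    At w5: q and p is false.
    At w6: q and p is false.
  So Dia (q and p) is false at w4.
Satisfying worlds: none.

none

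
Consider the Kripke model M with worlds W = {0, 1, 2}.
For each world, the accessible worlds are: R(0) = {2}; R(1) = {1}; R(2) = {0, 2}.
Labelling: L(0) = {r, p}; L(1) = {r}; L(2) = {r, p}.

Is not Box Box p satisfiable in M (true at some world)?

Let φ = not Box Box p. Evaluate φ at each world:
  0 (successors {2}): φ is false.
  1 (successors {1}): φ is true.
  2 (successors {0, 2}): φ is false.
Detail at 1 (witness):
  At 1: Box Box p is false, so not Box Box p is true.
    At 1: Box Box p requires Box p at every successor {1}.
      Box p fails at 1, so Box Box p is false at 1.

Yes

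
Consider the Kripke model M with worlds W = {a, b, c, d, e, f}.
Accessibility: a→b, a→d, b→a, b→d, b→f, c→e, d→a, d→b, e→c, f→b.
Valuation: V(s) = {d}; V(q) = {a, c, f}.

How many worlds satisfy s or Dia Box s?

1

Let φ = s or Dia Box s. Evaluate φ at each world:
  a (successors {b, d}): φ is false.
  b (successors {a, d, f}): φ is false.
  c (successors {e}): φ is false.
  d (successors {a, b}): φ is true.
  e (successors {c}): φ is false.
  f (successors {b}): φ is false.
For instance, at c:
  At c: s is false, Dia Box s is false, so s or Dia Box s is false.
    At c: Dia Box s requires Box s at some successor in {e}.
      At e: Box s is false.
    So Dia Box s is false at c.
Satisfying worlds: {d}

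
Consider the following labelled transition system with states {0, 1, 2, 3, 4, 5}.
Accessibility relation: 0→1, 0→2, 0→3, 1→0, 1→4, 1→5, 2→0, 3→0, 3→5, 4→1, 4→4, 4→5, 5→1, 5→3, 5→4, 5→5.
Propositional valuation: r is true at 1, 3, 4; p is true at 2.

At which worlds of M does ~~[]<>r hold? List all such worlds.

1, 2, 3, 4

Let φ = ~~[]<>r. Evaluate φ at each world:
  0 (successors {1, 2, 3}): φ is false.
  1 (successors {0, 4, 5}): φ is true.
  2 (successors {0}): φ is true.
  3 (successors {0, 5}): φ is true.
  4 (successors {1, 4, 5}): φ is true.
  5 (successors {1, 3, 4, 5}): φ is false.
For instance, at 5:
  At 5: ~[]<>r is true, so ~~[]<>r is false.
    At 5: []<>r is false, so ~[]<>r is true.
      At 5: []<>r requires <>r at every successor {1, 3, 4, 5}.
        <>r fails at 3, so []<>r is false at 5.
Satisfying worlds: {1, 2, 3, 4}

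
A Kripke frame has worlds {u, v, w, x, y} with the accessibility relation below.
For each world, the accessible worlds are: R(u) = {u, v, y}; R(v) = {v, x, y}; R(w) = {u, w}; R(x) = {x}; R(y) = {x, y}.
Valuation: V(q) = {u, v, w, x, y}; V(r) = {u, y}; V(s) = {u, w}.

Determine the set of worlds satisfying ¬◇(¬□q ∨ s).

v, x, y

Recall that □ψ holds at a world iff ψ holds at every accessible world, and ◇ψ holds iff ψ holds at some accessible world.
Let φ = ¬◇(¬□q ∨ s). Evaluate φ at each world:
  u (successors {u, v, y}): φ is false.
  v (successors {v, x, y}): φ is true.
  w (successors {u, w}): φ is false.
  x (successors {x}): φ is true.
  y (successors {x, y}): φ is true.
For instance, at y:
  At y: ◇(¬□q ∨ s) is false, so ¬◇(¬□q ∨ s) is true.
    At y: ◇(¬□q ∨ s) requires ¬□q ∨ s at some successor in {x, y}.
      At x: ¬□q ∨ s is false.
      At y: ¬□q ∨ s is false.
    So ◇(¬□q ∨ s) is false at y.
Satisfying worlds: {v, x, y}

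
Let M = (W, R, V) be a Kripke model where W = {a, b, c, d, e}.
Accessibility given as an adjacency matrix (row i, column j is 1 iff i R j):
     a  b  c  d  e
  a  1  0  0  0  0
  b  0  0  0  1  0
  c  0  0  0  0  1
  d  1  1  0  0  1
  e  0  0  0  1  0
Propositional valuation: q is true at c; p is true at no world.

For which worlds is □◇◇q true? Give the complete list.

none

Let φ = □◇◇q. Evaluate φ at each world:
  a (successors {a}): φ is false.
  b (successors {d}): φ is false.
  c (successors {e}): φ is false.
  d (successors {a, b, e}): φ is false.
  e (successors {d}): φ is false.
For instance, at a:
  At a: □◇◇q requires ◇◇q at every successor {a}.
    ◇◇q fails at a, so □◇◇q is false at a.
      At a: ◇◇q requires ◇q at some successor in {a}.
        At a: ◇q is false.
      So ◇◇q is false at a.
Satisfying worlds: none.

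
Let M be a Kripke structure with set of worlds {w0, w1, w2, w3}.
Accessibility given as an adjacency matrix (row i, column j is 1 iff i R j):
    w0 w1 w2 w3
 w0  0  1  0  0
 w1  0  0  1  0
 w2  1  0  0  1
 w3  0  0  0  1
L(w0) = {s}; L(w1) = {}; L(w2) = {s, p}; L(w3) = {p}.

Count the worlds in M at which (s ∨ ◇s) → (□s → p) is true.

3

Let φ = (s ∨ ◇s) → (□s → p). Evaluate φ at each world:
  w0 (successors {w1}): φ is true.
  w1 (successors {w2}): φ is false.
  w2 (successors {w0, w3}): φ is true.
  w3 (successors {w3}): φ is true.
For instance, at w1:
  At w1: s ∨ ◇s is true, □s → p is false, so (s ∨ ◇s) → (□s → p) is false.
    At w1: s is false, ◇s is true, so s ∨ ◇s is true.
      At w1: ◇s requires s at some successor in {w2}.
        s holds at w2, so ◇s is true at w1.
    At w1: □s is true, p is false, so □s → p is false.
      At w1: □s requires s at every successor {w2}.
        At w2: s is true.
      So □s is true at w1.
Satisfying worlds: {w0, w2, w3}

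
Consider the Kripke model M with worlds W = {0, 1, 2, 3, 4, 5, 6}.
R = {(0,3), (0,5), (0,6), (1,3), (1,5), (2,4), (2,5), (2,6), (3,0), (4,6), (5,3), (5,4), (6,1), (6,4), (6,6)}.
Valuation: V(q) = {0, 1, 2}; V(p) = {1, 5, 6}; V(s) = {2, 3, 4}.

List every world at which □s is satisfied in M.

Let φ = □s. Evaluate φ at each world:
  0 (successors {3, 5, 6}): φ is false.
  1 (successors {3, 5}): φ is false.
  2 (successors {4, 5, 6}): φ is false.
  3 (successors {0}): φ is false.
  4 (successors {6}): φ is false.
  5 (successors {3, 4}): φ is true.
  6 (successors {1, 4, 6}): φ is false.
For instance, at 4:
  At 4: □s requires s at every successor {6}.
    s fails at 6, so □s is false at 4.
Satisfying worlds: {5}

5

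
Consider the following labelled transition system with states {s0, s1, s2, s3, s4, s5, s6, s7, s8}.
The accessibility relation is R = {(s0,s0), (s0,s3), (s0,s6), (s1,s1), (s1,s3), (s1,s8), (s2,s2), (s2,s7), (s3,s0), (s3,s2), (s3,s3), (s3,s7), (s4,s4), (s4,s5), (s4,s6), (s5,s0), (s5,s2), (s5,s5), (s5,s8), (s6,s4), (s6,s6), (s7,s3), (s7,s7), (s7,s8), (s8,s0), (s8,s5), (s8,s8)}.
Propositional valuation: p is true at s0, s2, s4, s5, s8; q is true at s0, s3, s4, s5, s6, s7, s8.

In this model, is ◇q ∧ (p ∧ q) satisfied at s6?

No

Recall that ◇ψ holds at a world iff ψ holds at some accessible world.
At s6: ◇q is true, p ∧ q is false, so ◇q ∧ (p ∧ q) is false.
  At s6: ◇q requires q at some successor in {s4, s6}.
    q holds at s4, so ◇q is true at s6.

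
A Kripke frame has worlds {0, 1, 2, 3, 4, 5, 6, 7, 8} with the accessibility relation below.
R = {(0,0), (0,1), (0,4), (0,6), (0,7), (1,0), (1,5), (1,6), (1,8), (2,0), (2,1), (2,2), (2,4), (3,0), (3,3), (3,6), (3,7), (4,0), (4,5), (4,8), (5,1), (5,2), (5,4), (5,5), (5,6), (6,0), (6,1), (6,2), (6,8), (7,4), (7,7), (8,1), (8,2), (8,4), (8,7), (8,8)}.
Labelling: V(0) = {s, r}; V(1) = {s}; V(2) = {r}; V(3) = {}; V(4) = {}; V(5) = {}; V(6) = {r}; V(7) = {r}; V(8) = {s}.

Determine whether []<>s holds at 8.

No

Recall that []ψ holds at a world iff ψ holds at every accessible world, and <>ψ holds iff ψ holds at some accessible world.
At 8: []<>s requires <>s at every successor {1, 2, 4, 7, 8}.
  <>s fails at 7, so []<>s is false at 8.
    At 7: <>s requires s at some successor in {4, 7}.
      At 4: s is false.
      At 7: s is false.
    So <>s is false at 7.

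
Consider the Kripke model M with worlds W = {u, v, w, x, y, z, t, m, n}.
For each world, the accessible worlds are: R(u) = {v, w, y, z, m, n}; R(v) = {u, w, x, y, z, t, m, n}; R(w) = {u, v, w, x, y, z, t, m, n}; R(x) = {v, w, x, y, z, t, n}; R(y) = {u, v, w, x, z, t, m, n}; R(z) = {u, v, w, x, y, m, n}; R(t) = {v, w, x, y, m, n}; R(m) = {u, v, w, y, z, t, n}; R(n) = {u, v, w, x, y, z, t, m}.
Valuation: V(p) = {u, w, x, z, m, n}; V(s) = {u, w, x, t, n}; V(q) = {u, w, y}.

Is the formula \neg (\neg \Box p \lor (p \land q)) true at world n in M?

No

At n: \neg \Box p \lor (p \land q) is true, so \neg (\neg \Box p \lor (p \land q)) is false.
  At n: \neg \Box p is true, p \land q is false, so \neg \Box p \lor (p \land q) is true.
    At n: \Box p is false, so \neg \Box p is true.
      At n: \Box p requires p at every successor {u, v, w, x, y, z, t, m}.
        p fails at v, so \Box p is false at n.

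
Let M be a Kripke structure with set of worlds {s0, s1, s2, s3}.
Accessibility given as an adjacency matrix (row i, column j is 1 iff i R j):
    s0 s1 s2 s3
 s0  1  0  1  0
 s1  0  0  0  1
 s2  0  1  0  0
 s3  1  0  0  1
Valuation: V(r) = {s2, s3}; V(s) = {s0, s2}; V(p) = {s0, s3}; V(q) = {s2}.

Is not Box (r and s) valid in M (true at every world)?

Yes

Recall that Box ψ holds at a world iff ψ holds at every accessible world, and Dia ψ holds iff ψ holds at some accessible world.
Let φ = not Box (r and s). Evaluate φ at each world:
  s0 (successors {s0, s2}): φ is true.
  s1 (successors {s3}): φ is true.
  s2 (successors {s1}): φ is true.
  s3 (successors {s0, s3}): φ is true.
For instance, at s0:
  At s0: Box (r and s) is false, so not Box (r and s) is true.
    At s0: Box (r and s) requires r and s at every successor {s0, s2}.
      r and s fails at s0, so Box (r and s) is false at s0.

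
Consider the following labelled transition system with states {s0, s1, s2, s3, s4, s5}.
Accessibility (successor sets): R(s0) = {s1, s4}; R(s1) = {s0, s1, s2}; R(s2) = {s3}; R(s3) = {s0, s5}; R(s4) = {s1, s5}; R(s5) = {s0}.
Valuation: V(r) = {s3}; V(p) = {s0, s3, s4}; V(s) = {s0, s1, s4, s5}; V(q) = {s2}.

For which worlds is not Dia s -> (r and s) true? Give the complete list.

s0, s1, s3, s4, s5

Let φ = not Dia s -> (r and s). Evaluate φ at each world:
  s0 (successors {s1, s4}): φ is true.
  s1 (successors {s0, s1, s2}): φ is true.
  s2 (successors {s3}): φ is false.
  s3 (successors {s0, s5}): φ is true.
  s4 (successors {s1, s5}): φ is true.
  s5 (successors {s0}): φ is true.
For instance, at s4:
  At s4: not Dia s is false, r and s is false, so not Dia s -> (r and s) is true.
    At s4: Dia s is true, so not Dia s is false.
      At s4: Dia s requires s at some successor in {s1, s5}.
        s holds at s1, so Dia s is true at s4.
Satisfying worlds: {s0, s1, s3, s4, s5}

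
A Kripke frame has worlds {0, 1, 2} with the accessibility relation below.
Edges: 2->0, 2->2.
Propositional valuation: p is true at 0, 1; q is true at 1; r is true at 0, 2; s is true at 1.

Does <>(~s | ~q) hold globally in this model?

Let φ = <>(~s | ~q). Evaluate φ at each world:
  0 (successors ∅): φ is false.
  1 (successors ∅): φ is false.
  2 (successors {0, 2}): φ is true.
Detail at 0 (counterexample):
  At 0: no accessible worlds, so <>(~s | ~q) is false.

No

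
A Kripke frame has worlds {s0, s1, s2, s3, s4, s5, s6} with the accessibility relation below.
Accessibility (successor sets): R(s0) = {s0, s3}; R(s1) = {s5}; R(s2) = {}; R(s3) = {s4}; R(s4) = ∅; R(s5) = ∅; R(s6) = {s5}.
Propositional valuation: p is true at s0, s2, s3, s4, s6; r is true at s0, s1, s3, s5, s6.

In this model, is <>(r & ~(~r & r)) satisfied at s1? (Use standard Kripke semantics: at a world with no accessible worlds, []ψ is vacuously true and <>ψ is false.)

Yes

At s1: <>(r & ~(~r & r)) requires r & ~(~r & r) at some successor in {s5}.
  r & ~(~r & r) holds at s5, so <>(r & ~(~r & r)) is true at s1.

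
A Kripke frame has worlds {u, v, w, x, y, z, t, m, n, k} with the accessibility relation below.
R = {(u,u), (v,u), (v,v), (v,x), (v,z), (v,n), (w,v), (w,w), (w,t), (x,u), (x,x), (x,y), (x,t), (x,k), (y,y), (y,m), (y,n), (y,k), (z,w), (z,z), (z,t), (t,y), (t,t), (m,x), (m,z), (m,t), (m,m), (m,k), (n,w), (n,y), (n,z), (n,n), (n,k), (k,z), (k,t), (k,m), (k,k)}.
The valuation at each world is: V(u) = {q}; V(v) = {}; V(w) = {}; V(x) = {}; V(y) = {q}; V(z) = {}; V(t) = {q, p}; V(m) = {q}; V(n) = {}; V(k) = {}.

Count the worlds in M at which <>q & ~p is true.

9

Let φ = <>q & ~p. Evaluate φ at each world:
  u (successors {u}): φ is true.
  v (successors {u, v, x, z, n}): φ is true.
  w (successors {v, w, t}): φ is true.
  x (successors {u, x, y, t, k}): φ is true.
  y (successors {y, m, n, k}): φ is true.
  z (successors {w, z, t}): φ is true.
  t (successors {y, t}): φ is false.
  m (successors {x, z, t, m, k}): φ is true.
  n (successors {w, y, z, n, k}): φ is true.
  k (successors {z, t, m, k}): φ is true.
For instance, at z:
  At z: <>q is true, ~p is true, so <>q & ~p is true.
    At z: <>q requires q at some successor in {w, z, t}.
      q holds at t, so <>q is true at z.
Satisfying worlds: {u, v, w, x, y, z, m, n, k}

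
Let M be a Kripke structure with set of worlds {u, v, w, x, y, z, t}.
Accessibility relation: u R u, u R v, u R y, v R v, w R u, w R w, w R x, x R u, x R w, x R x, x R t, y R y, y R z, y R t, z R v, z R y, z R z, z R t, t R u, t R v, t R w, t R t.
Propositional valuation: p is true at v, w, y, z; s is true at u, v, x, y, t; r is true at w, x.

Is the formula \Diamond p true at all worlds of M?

Recall that \Diamond ψ holds at a world iff ψ holds at some accessible world.
Let φ = \Diamond p. Evaluate φ at each world:
  u (successors {u, v, y}): φ is true.
  v (successors {v}): φ is true.
  w (successors {u, w, x}): φ is true.
  x (successors {u, w, x, t}): φ is true.
  y (successors {y, z, t}): φ is true.
  z (successors {v, y, z, t}): φ is true.
  t (successors {u, v, w, t}): φ is true.
For instance, at z:
  At z: \Diamond p requires p at some successor in {v, y, z, t}.
    p holds at v, so \Diamond p is true at z.

Yes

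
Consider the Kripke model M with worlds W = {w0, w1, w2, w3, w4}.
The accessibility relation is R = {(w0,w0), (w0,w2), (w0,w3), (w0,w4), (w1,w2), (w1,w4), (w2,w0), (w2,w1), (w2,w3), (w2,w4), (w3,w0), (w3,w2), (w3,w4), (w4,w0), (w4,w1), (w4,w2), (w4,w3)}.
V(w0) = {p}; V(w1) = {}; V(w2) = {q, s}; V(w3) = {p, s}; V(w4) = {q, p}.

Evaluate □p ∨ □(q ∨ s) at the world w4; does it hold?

Recall that □ψ holds at a world iff ψ holds at every accessible world, and ◇ψ holds iff ψ holds at some accessible world.
At w4: □p is false, □(q ∨ s) is false, so □p ∨ □(q ∨ s) is false.
  At w4: □p requires p at every successor {w0, w1, w2, w3}.
    p fails at w1, so □p is false at w4.
  At w4: □(q ∨ s) requires q ∨ s at every successor {w0, w1, w2, w3}.
    q ∨ s fails at w0, so □(q ∨ s) is false at w4.

No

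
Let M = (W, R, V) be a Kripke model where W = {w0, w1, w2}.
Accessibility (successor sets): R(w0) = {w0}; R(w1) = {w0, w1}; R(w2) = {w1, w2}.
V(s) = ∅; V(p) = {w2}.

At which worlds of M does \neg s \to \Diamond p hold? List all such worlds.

w2

Let φ = \neg s \to \Diamond p. Evaluate φ at each world:
  w0 (successors {w0}): φ is false.
  w1 (successors {w0, w1}): φ is false.
  w2 (successors {w1, w2}): φ is true.
For instance, at w1:
  At w1: \neg s is true, \Diamond p is false, so \neg s \to \Diamond p is false.
    At w1: \Diamond p requires p at some successor in {w0, w1}.
      At w0: p is false.
      At w1: p is false.
    So \Diamond p is false at w1.
Satisfying worlds: {w2}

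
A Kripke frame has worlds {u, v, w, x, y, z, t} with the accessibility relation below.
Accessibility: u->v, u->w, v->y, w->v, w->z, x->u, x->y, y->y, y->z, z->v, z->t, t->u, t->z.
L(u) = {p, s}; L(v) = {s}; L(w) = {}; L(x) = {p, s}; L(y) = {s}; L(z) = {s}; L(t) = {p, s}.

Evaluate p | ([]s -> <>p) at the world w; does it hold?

No

Recall that []ψ holds at a world iff ψ holds at every accessible world, and <>ψ holds iff ψ holds at some accessible world.
At w: p is false, []s -> <>p is false, so p | ([]s -> <>p) is false.
  At w: []s is true, <>p is false, so []s -> <>p is false.
    At w: []s requires s at every successor {v, z}.
      At v: s is true.
      At z: s is true.
    So []s is true at w.
    At w: <>p requires p at some successor in {v, z}.
      At v: p is false.
      At z: p is false.
    So <>p is false at w.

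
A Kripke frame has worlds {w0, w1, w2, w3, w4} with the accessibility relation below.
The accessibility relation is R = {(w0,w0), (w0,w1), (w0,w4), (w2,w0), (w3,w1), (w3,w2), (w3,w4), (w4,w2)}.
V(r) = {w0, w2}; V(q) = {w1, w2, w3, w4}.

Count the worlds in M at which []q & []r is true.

Recall that []ψ holds at a world iff ψ holds at every accessible world, and <>ψ holds iff ψ holds at some accessible world.
Let φ = []q & []r. Evaluate φ at each world:
  w0 (successors {w0, w1, w4}): φ is false.
  w1 (successors ∅): φ is true.
  w2 (successors {w0}): φ is false.
  w3 (successors {w1, w2, w4}): φ is false.
  w4 (successors {w2}): φ is true.
For instance, at w3:
  At w3: []q is true, []r is false, so []q & []r is false.
    At w3: []q requires q at every successor {w1, w2, w4}.
      At w1: q is true.
      At w2: q is true.
      At w4: q is true.
    So []q is true at w3.
    At w3: []r requires r at every successor {w1, w2, w4}.
      r fails at w1, so []r is false at w3.
Satisfying worlds: {w1, w4}

2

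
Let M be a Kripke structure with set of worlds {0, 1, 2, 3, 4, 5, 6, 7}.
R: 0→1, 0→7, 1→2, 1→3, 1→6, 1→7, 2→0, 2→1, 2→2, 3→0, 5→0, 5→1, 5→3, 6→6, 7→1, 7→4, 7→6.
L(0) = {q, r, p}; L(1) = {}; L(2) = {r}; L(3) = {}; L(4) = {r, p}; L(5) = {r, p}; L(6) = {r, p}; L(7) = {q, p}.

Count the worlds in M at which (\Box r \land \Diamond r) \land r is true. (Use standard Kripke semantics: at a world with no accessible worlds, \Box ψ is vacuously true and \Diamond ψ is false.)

1

Recall that \Box ψ holds at a world iff ψ holds at every accessible world, and \Diamond ψ holds iff ψ holds at some accessible world.
Let φ = (\Box r \land \Diamond r) \land r. Evaluate φ at each world:
  0 (successors {1, 7}): φ is false.
  1 (successors {2, 3, 6, 7}): φ is false.
  2 (successors {0, 1, 2}): φ is false.
  3 (successors {0}): φ is false.
  4 (successors ∅): φ is false.
  5 (successors {0, 1, 3}): φ is false.
  6 (successors {6}): φ is true.
  7 (successors {1, 4, 6}): φ is false.
For instance, at 1:
  At 1: \Box r \land \Diamond r is false, r is false, so (\Box r \land \Diamond r) \land r is false.
    At 1: \Box r is false, \Diamond r is true, so \Box r \land \Diamond r is false.
      At 1: \Box r requires r at every successor {2, 3, 6, 7}.
        r fails at 3, so \Box r is false at 1.
      At 1: \Diamond r requires r at some successor in {2, 3, 6, 7}.
        r holds at 2, so \Diamond r is true at 1.
Satisfying worlds: {6}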